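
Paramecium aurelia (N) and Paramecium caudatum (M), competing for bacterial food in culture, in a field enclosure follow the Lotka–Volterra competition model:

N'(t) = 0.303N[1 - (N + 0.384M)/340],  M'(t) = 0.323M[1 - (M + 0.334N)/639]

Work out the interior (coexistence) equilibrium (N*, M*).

Setting both brackets to zero gives the nullclines N + 0.384M = 340 and 0.334N + M = 639.
Substituting M = 639 - 0.334N into the first: N(1 - 0.384·0.334) = 340 - 0.384·639.
So N* = 94.6/0.872 = 109, and then M* = 639 - 0.334·109 = 603.

N* ≈ 109, M* ≈ 603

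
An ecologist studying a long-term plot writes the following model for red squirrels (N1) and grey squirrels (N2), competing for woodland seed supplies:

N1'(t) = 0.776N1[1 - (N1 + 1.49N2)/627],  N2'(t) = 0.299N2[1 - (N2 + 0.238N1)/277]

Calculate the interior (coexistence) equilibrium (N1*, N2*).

Setting both brackets to zero gives the nullclines N1 + 1.49N2 = 627 and 0.238N1 + N2 = 277.
Substituting N2 = 277 - 0.238N1 into the first: N1(1 - 1.49·0.238) = 627 - 1.49·277.
So N1* = 214/0.645 = 332, and then N2* = 277 - 0.238·332 = 198.

N1* ≈ 332, N2* ≈ 198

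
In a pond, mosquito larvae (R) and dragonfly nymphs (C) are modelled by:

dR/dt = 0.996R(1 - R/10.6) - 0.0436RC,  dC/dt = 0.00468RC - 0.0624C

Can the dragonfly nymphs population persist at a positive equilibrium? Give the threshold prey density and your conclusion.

The predator equation gives dC/dt > 0 only when R > 0.0624/0.00468 = 13.3.
Without the predator, R → K = 10.6. Since 10.6 < 13.3, the predator cannot invade.

Threshold R = 13.3; K < 13.3, so no, the predator goes extinct.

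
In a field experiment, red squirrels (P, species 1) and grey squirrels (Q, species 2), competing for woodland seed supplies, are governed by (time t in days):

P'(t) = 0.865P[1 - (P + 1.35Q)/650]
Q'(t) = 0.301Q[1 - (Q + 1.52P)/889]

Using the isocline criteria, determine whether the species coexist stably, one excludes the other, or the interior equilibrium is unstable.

Compare the nullcline intercepts: K1/α12 = 650/1.35 = 481 < K2 = 889; K2/α21 = 889/1.52 = 585 < K1 = 650.
Since both are reversed, neither can invade when rare; the interior point is a saddle.

unstable coexistence (outcome depends on initial conditions)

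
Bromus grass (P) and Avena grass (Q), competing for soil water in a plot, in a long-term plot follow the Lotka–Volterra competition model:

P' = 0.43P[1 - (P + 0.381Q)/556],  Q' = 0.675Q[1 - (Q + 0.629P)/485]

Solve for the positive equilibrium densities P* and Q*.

Setting both brackets to zero gives the nullclines P + 0.381Q = 556 and 0.629P + Q = 485.
Substituting Q = 485 - 0.629P into the first: P(1 - 0.381·0.629) = 556 - 0.381·485.
So P* = 371/0.76 = 488, and then Q* = 485 - 0.629·488 = 178.

P* ≈ 488, Q* ≈ 178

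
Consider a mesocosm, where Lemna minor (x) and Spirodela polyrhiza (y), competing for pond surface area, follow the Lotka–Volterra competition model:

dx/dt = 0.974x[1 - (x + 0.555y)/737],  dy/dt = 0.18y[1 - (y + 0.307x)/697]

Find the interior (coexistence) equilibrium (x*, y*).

Setting both brackets to zero gives the nullclines x + 0.555y = 737 and 0.307x + y = 697.
Substituting y = 697 - 0.307x into the first: x(1 - 0.555·0.307) = 737 - 0.555·697.
So x* = 350/0.83 = 422, and then y* = 697 - 0.307·422 = 567.

x* ≈ 422, y* ≈ 567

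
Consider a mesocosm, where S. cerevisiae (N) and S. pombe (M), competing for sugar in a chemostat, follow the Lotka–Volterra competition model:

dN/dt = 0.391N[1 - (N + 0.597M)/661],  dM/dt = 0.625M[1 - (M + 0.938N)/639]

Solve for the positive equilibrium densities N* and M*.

Setting both brackets to zero gives the nullclines N + 0.597M = 661 and 0.938N + M = 639.
Substituting M = 639 - 0.938N into the first: N(1 - 0.597·0.938) = 661 - 0.597·639.
So N* = 280/0.44 = 635, and then M* = 639 - 0.938·635 = 43.1.

N* ≈ 635, M* ≈ 43.1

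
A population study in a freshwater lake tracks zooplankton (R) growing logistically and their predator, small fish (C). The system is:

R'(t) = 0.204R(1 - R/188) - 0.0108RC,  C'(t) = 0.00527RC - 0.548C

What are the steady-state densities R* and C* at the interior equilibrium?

R* ≈ 104, C* ≈ 8.44

From dC/dt = 0 with C > 0: 0.00527R* = 0.548, so R* = 104.
Substitute into dR/dt = 0: 0.204(1 - 104/188) = 0.0108C*.
The bracket is 0.447, giving C* = 0.0912/0.0108 = 8.44.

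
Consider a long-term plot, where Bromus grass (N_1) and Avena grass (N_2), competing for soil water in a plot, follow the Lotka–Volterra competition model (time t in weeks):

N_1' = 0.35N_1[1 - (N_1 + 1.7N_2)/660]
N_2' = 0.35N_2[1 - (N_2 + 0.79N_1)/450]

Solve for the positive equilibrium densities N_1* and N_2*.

Setting both brackets to zero gives the nullclines N_1 + 1.7N_2 = 660 and 0.79N_1 + N_2 = 450.
Substituting N_2 = 450 - 0.79N_1 into the first: N_1(1 - 1.7·0.79) = 660 - 1.7·450.
So N_1* = -105/-0.343 = 306, and then N_2* = 450 - 0.79·306 = 208.

N_1* ≈ 306, N_2* ≈ 208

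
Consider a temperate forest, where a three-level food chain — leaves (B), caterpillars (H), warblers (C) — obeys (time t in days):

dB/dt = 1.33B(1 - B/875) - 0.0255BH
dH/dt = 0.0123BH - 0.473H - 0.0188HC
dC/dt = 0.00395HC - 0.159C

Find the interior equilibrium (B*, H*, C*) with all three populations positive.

From dC/dt = 0: 0.00395H* = 0.159, so H* = 40.3.
From dB/dt = 0: 1.33(1 - B*/875) = 0.0255·40.3, giving B* = 875·(1 - 0.772) = 200.
From dH/dt = 0: 0.0123·200 - 0.473 = 0.0188C*, so C* = 1.98/0.0188 = 105.

B* ≈ 200, H* ≈ 40.3, C* ≈ 105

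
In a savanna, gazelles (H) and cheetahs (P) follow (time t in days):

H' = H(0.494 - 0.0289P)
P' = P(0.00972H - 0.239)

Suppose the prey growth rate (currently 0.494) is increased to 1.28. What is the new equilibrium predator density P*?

At the interior fixed point, setting dH/dt = 0 with H > 0 fixes P* = (prey growth rate)/(HP coefficient) — independent of the other coefficients.
With the change, P* = 1.28/0.0289 = 44.3; it rises from 17.1.

P* ≈ 44.3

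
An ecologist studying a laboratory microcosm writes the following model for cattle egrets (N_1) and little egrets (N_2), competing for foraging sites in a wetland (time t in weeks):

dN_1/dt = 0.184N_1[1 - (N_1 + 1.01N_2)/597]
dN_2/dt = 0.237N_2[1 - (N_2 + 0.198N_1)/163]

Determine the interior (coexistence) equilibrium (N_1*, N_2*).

N_1* ≈ 540, N_2* ≈ 56

Setting both brackets to zero gives the nullclines N_1 + 1.01N_2 = 597 and 0.198N_1 + N_2 = 163.
Substituting N_2 = 163 - 0.198N_1 into the first: N_1(1 - 1.01·0.198) = 597 - 1.01·163.
So N_1* = 432/0.8 = 540, and then N_2* = 163 - 0.198·540 = 56.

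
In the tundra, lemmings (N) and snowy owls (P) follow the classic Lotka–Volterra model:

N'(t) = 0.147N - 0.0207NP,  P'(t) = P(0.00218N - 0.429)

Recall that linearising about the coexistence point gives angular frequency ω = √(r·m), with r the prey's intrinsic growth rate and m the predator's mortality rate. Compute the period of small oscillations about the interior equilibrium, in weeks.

T ≈ 25 weeks

Here r = 0.147 and m = 0.429, so r·m = 0.0631.
ω = √0.0631 = 0.251 per week, hence T = 2π/ω ≈ 25 weeks.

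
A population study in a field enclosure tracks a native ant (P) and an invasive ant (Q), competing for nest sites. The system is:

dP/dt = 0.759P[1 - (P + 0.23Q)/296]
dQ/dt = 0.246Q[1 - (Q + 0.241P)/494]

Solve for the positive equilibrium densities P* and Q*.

P* ≈ 193, Q* ≈ 447

Setting both brackets to zero gives the nullclines P + 0.23Q = 296 and 0.241P + Q = 494.
Substituting Q = 494 - 0.241P into the first: P(1 - 0.23·0.241) = 296 - 0.23·494.
So P* = 182/0.945 = 193, and then Q* = 494 - 0.241·193 = 447.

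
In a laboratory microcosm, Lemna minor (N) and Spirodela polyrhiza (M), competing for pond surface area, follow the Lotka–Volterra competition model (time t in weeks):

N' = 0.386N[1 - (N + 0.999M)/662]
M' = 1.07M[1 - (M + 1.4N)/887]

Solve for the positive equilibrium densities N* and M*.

Setting both brackets to zero gives the nullclines N + 0.999M = 662 and 1.4N + M = 887.
Substituting M = 887 - 1.4N into the first: N(1 - 0.999·1.4) = 662 - 0.999·887.
So N* = -224/-0.399 = 562, and then M* = 887 - 1.4·562 = 99.8.

N* ≈ 562, M* ≈ 99.8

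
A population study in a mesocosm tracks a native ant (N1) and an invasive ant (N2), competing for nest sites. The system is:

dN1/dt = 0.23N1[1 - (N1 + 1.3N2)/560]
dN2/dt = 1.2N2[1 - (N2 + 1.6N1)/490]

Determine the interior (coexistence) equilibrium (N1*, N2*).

Setting both brackets to zero gives the nullclines N1 + 1.3N2 = 560 and 1.6N1 + N2 = 490.
Substituting N2 = 490 - 1.6N1 into the first: N1(1 - 1.3·1.6) = 560 - 1.3·490.
So N1* = -77/-1.08 = 71.3, and then N2* = 490 - 1.6·71.3 = 376.

N1* ≈ 71.3, N2* ≈ 376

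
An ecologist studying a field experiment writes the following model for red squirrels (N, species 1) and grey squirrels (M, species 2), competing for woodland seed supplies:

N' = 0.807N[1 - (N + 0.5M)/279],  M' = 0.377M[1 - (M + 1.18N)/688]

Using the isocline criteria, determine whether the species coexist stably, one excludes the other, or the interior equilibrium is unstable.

Compare the nullcline intercepts: K1/α12 = 279/0.5 = 558 < K2 = 688; K2/α21 = 688/1.18 = 583 > K1 = 279.
Since the inequalities point opposite ways, species 2 can invade but species 1 cannot.

species 2 excludes species 1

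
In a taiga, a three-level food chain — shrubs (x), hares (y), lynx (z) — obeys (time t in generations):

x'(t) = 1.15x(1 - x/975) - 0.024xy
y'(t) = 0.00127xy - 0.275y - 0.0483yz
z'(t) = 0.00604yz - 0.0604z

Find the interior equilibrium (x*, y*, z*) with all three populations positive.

x* ≈ 772, y* ≈ 10, z* ≈ 14.6

From dz/dt = 0: 0.00604y* = 0.0604, so y* = 10.
From dx/dt = 0: 1.15(1 - x*/975) = 0.024·10, giving x* = 975·(1 - 0.209) = 772.
From dy/dt = 0: 0.00127·772 - 0.275 = 0.0483z*, so z* = 0.705/0.0483 = 14.6.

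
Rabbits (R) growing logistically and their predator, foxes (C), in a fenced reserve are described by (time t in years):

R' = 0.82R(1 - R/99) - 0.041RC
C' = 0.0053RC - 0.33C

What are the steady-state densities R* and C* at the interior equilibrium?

From dC/dt = 0 with C > 0: 0.0053R* = 0.33, so R* = 62.3.
Substitute into dR/dt = 0: 0.82(1 - 62.3/99) = 0.041C*.
The bracket is 0.371, giving C* = 0.304/0.041 = 7.42.

R* ≈ 62.3, C* ≈ 7.42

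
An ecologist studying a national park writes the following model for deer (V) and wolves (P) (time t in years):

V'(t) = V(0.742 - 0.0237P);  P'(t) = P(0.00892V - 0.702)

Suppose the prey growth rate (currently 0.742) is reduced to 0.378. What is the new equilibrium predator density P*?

At the interior fixed point, setting dV/dt = 0 with V > 0 fixes P* = (prey growth rate)/(VP coefficient) — independent of the other coefficients.
With the change, P* = 0.378/0.0237 = 15.9; it falls from 31.3.

P* ≈ 15.9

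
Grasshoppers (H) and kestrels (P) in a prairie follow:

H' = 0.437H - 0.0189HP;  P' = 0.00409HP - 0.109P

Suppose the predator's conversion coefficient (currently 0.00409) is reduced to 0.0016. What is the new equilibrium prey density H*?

At the interior fixed point, setting dP/dt = 0 with P > 0 fixes H* = (predator death rate)/(HP coefficient) — independent of the other coefficients.
With the change, H* = 0.109/0.0016 = 68.1; it rises from 26.7.

H* ≈ 68.1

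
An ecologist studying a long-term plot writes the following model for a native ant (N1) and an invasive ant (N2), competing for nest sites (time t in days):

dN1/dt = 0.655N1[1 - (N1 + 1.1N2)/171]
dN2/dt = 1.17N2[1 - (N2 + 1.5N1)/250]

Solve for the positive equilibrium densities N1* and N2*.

Setting both brackets to zero gives the nullclines N1 + 1.1N2 = 171 and 1.5N1 + N2 = 250.
Substituting N2 = 250 - 1.5N1 into the first: N1(1 - 1.1·1.5) = 171 - 1.1·250.
So N1* = -104/-0.65 = 160, and then N2* = 250 - 1.5·160 = 10.

N1* ≈ 160, N2* ≈ 10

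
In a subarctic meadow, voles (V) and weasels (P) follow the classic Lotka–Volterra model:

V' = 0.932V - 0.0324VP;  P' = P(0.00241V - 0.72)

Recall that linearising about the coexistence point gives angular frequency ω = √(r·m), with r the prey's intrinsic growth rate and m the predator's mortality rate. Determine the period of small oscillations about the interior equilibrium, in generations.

T ≈ 7.67 generations

Here r = 0.932 and m = 0.72, so r·m = 0.671.
ω = √0.671 = 0.819 per generation, hence T = 2π/ω ≈ 7.67 generations.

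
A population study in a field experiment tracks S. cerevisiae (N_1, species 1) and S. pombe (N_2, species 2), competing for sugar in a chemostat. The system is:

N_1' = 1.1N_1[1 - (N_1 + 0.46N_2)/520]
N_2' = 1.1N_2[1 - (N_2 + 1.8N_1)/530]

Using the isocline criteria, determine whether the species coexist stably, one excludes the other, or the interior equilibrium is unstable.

Compare the nullcline intercepts: K1/α12 = 520/0.46 = 1130 > K2 = 530; K2/α21 = 530/1.8 = 294 < K1 = 520.
Since the inequalities point opposite ways, species 1 can invade but species 2 cannot.

species 1 excludes species 2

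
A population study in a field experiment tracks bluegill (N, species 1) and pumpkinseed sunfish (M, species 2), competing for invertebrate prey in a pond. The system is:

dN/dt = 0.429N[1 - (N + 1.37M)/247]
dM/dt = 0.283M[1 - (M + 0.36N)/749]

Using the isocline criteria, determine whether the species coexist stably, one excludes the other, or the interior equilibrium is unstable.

Compare the nullcline intercepts: K1/α12 = 247/1.37 = 180 < K2 = 749; K2/α21 = 749/0.36 = 2080 > K1 = 247.
Since the inequalities point opposite ways, species 2 can invade but species 1 cannot.

species 2 excludes species 1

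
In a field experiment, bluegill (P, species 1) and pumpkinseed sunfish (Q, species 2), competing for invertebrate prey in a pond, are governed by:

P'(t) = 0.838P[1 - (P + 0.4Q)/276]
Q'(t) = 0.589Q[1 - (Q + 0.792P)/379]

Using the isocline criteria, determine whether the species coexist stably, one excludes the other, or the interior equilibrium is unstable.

stable coexistence

Compare the nullcline intercepts: K1/α12 = 276/0.4 = 690 > K2 = 379; K2/α21 = 379/0.792 = 479 > K1 = 276.
Since both inequalities hold, each species can invade when rare, so the interior equilibrium is stable.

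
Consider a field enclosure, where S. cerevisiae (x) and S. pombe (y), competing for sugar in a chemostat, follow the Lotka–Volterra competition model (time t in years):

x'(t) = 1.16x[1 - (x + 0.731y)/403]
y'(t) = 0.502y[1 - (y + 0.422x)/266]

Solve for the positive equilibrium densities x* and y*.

x* ≈ 302, y* ≈ 139

Setting both brackets to zero gives the nullclines x + 0.731y = 403 and 0.422x + y = 266.
Substituting y = 266 - 0.422x into the first: x(1 - 0.731·0.422) = 403 - 0.731·266.
So x* = 209/0.692 = 302, and then y* = 266 - 0.422·302 = 139.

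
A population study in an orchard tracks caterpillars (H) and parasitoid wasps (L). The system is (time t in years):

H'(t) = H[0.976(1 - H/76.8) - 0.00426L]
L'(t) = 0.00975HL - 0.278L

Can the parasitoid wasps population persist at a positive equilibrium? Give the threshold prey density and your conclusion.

Threshold H = 28.5; K > 28.5, so yes, the predator persists.

The predator equation gives dL/dt > 0 only when H > 0.278/0.00975 = 28.5.
Without the predator, H → K = 76.8. Since 76.8 > 28.5, the predator can invade and persist.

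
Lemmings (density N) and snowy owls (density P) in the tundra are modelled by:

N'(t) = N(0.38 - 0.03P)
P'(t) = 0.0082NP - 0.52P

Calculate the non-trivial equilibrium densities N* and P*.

Set dP/dt = 0 with P > 0: 0.0082N - 0.52 = 0, so N* = 0.52/0.0082 = 63.4.
Set dN/dt = 0 with N > 0: 0.38 - 0.03P = 0, so P* = 0.38/0.03 = 12.7.

N* ≈ 63.4, P* ≈ 12.7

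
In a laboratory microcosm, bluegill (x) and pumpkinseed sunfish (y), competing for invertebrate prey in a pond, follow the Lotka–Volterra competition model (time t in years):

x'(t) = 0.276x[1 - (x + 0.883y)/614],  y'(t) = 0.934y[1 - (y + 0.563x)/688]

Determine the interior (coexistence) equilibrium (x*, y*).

x* ≈ 12.9, y* ≈ 681

Setting both brackets to zero gives the nullclines x + 0.883y = 614 and 0.563x + y = 688.
Substituting y = 688 - 0.563x into the first: x(1 - 0.883·0.563) = 614 - 0.883·688.
So x* = 6.5/0.503 = 12.9, and then y* = 688 - 0.563·12.9 = 681.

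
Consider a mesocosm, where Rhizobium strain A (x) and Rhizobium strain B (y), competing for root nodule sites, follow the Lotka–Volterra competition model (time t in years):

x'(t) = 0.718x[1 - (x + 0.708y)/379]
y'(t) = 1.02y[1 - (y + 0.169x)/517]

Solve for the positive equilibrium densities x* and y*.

Setting both brackets to zero gives the nullclines x + 0.708y = 379 and 0.169x + y = 517.
Substituting y = 517 - 0.169x into the first: x(1 - 0.708·0.169) = 379 - 0.708·517.
So x* = 13/0.88 = 14.7, and then y* = 517 - 0.169·14.7 = 515.

x* ≈ 14.7, y* ≈ 515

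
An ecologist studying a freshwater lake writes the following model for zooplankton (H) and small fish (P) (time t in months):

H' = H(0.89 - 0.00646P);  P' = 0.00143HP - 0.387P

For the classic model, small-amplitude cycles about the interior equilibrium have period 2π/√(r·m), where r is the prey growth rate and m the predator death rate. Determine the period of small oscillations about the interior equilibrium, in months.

Here r = 0.89 and m = 0.387, so r·m = 0.344.
ω = √0.344 = 0.587 per month, hence T = 2π/ω ≈ 10.7 months.

T ≈ 10.7 months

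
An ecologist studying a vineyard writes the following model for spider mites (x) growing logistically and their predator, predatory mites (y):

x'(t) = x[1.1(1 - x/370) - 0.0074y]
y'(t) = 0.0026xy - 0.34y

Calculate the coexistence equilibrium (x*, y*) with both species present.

From dy/dt = 0 with y > 0: 0.0026x* = 0.34, so x* = 131.
Substitute into dx/dt = 0: 1.1(1 - 131/370) = 0.0074y*.
The bracket is 0.647, giving y* = 0.711/0.0074 = 96.1.

x* ≈ 131, y* ≈ 96.1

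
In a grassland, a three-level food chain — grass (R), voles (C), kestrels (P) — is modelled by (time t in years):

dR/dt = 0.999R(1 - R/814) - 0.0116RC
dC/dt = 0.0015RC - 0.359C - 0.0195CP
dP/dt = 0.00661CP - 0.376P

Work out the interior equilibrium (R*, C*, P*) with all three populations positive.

From dP/dt = 0: 0.00661C* = 0.376, so C* = 56.9.
From dR/dt = 0: 0.999(1 - R*/814) = 0.0116·56.9, giving R* = 814·(1 - 0.661) = 276.
From dC/dt = 0: 0.0015·276 - 0.359 = 0.0195P*, so P* = 0.0555/0.0195 = 2.85.

R* ≈ 276, C* ≈ 56.9, P* ≈ 2.85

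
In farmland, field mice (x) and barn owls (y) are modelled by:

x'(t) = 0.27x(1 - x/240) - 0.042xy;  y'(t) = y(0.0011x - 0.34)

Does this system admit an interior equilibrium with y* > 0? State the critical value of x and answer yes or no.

Threshold x = 309; K < 309, so no, the predator goes extinct.

The predator equation gives dy/dt > 0 only when x > 0.34/0.0011 = 309.
Without the predator, x → K = 240. Since 240 < 309, the predator cannot invade.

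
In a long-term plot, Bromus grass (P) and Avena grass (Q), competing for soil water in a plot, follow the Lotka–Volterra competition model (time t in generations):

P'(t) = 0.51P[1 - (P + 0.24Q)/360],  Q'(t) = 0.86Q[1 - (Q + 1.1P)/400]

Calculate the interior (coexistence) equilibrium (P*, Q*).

Setting both brackets to zero gives the nullclines P + 0.24Q = 360 and 1.1P + Q = 400.
Substituting Q = 400 - 1.1P into the first: P(1 - 0.24·1.1) = 360 - 0.24·400.
So P* = 264/0.736 = 359, and then Q* = 400 - 1.1·359 = 5.43.

P* ≈ 359, Q* ≈ 5.43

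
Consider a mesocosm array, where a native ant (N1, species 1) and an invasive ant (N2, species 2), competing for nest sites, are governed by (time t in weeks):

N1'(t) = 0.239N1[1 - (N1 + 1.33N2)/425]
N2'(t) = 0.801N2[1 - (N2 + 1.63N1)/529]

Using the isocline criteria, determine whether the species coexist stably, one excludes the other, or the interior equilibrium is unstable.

Compare the nullcline intercepts: K1/α12 = 425/1.33 = 320 < K2 = 529; K2/α21 = 529/1.63 = 325 < K1 = 425.
Since both are reversed, neither can invade when rare; the interior point is a saddle.

unstable coexistence (outcome depends on initial conditions)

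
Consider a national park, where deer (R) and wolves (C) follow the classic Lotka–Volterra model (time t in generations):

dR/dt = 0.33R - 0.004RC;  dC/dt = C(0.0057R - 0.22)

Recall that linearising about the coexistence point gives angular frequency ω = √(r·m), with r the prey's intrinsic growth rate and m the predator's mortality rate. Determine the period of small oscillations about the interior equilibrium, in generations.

T ≈ 23.3 generations

Here r = 0.33 and m = 0.22, so r·m = 0.0726.
ω = √0.0726 = 0.269 per generation, hence T = 2π/ω ≈ 23.3 generations.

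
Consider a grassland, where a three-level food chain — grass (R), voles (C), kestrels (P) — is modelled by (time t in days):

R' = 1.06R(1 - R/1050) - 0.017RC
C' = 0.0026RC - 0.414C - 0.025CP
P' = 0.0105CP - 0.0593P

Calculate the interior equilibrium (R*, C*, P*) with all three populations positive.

From dP/dt = 0: 0.0105C* = 0.0593, so C* = 5.65.
From dR/dt = 0: 1.06(1 - R*/1050) = 0.017·5.65, giving R* = 1050·(1 - 0.0906) = 955.
From dC/dt = 0: 0.0026·955 - 0.414 = 0.025P*, so P* = 2.07/0.025 = 82.7.

R* ≈ 955, C* ≈ 5.65, P* ≈ 82.7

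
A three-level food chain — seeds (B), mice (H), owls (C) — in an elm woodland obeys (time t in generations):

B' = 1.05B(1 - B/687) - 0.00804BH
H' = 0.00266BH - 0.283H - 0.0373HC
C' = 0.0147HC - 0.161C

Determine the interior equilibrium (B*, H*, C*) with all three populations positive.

From dC/dt = 0: 0.0147H* = 0.161, so H* = 11.
From dB/dt = 0: 1.05(1 - B*/687) = 0.00804·11, giving B* = 687·(1 - 0.0839) = 629.
From dH/dt = 0: 0.00266·629 - 0.283 = 0.0373C*, so C* = 1.39/0.0373 = 37.3.

B* ≈ 629, H* ≈ 11, C* ≈ 37.3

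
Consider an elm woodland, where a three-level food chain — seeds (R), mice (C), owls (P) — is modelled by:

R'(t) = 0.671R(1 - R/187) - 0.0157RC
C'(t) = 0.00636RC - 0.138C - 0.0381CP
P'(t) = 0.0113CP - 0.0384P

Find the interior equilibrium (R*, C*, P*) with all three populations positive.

From dP/dt = 0: 0.0113C* = 0.0384, so C* = 3.4.
From dR/dt = 0: 0.671(1 - R*/187) = 0.0157·3.4, giving R* = 187·(1 - 0.0795) = 172.
From dC/dt = 0: 0.00636·172 - 0.138 = 0.0381P*, so P* = 0.957/0.0381 = 25.1.

R* ≈ 172, C* ≈ 3.4, P* ≈ 25.1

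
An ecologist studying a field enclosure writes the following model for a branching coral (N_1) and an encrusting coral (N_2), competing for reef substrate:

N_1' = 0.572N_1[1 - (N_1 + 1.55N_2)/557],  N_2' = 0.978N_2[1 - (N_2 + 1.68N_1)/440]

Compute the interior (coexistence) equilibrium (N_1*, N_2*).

N_1* ≈ 77.9, N_2* ≈ 309

Setting both brackets to zero gives the nullclines N_1 + 1.55N_2 = 557 and 1.68N_1 + N_2 = 440.
Substituting N_2 = 440 - 1.68N_1 into the first: N_1(1 - 1.55·1.68) = 557 - 1.55·440.
So N_1* = -125/-1.6 = 77.9, and then N_2* = 440 - 1.68·77.9 = 309.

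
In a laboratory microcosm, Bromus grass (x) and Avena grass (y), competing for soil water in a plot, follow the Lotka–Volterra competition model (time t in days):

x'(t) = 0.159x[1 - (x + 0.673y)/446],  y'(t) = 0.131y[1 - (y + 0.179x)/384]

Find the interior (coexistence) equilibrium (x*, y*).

Setting both brackets to zero gives the nullclines x + 0.673y = 446 and 0.179x + y = 384.
Substituting y = 384 - 0.179x into the first: x(1 - 0.673·0.179) = 446 - 0.673·384.
So x* = 188/0.88 = 213, and then y* = 384 - 0.179·213 = 346.

x* ≈ 213, y* ≈ 346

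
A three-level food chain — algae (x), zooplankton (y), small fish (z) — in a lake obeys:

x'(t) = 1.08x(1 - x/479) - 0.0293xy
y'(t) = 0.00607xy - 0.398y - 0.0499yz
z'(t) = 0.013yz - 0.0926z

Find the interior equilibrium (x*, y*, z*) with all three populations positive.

x* ≈ 386, y* ≈ 7.12, z* ≈ 39

From dz/dt = 0: 0.013y* = 0.0926, so y* = 7.12.
From dx/dt = 0: 1.08(1 - x*/479) = 0.0293·7.12, giving x* = 479·(1 - 0.193) = 386.
From dy/dt = 0: 0.00607·386 - 0.398 = 0.0499z*, so z* = 1.95/0.0499 = 39.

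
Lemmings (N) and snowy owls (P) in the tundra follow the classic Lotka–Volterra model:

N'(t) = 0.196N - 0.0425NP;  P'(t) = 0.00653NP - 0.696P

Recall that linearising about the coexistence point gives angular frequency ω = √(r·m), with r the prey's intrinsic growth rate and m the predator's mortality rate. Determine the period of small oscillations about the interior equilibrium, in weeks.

T ≈ 17 weeks

Here r = 0.196 and m = 0.696, so r·m = 0.136.
ω = √0.136 = 0.369 per week, hence T = 2π/ω ≈ 17 weeks.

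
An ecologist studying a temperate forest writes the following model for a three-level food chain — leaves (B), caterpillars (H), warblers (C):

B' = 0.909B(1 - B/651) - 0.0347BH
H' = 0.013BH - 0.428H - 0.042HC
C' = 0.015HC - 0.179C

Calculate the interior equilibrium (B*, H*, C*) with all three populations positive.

From dC/dt = 0: 0.015H* = 0.179, so H* = 11.9.
From dB/dt = 0: 0.909(1 - B*/651) = 0.0347·11.9, giving B* = 651·(1 - 0.456) = 354.
From dH/dt = 0: 0.013·354 - 0.428 = 0.042C*, so C* = 4.18/0.042 = 99.5.

B* ≈ 354, H* ≈ 11.9, C* ≈ 99.5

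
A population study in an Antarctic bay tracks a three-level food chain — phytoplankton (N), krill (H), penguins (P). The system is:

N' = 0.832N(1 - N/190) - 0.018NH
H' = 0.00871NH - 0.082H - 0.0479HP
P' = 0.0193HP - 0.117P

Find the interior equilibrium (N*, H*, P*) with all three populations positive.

N* ≈ 165, H* ≈ 6.06, P* ≈ 28.3

From dP/dt = 0: 0.0193H* = 0.117, so H* = 6.06.
From dN/dt = 0: 0.832(1 - N*/190) = 0.018·6.06, giving N* = 190·(1 - 0.131) = 165.
From dH/dt = 0: 0.00871·165 - 0.082 = 0.0479P*, so P* = 1.36/0.0479 = 28.3.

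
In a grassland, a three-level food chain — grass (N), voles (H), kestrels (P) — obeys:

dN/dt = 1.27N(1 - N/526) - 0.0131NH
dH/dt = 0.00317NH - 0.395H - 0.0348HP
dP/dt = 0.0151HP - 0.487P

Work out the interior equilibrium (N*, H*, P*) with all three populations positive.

N* ≈ 351, H* ≈ 32.3, P* ≈ 20.6

From dP/dt = 0: 0.0151H* = 0.487, so H* = 32.3.
From dN/dt = 0: 1.27(1 - N*/526) = 0.0131·32.3, giving N* = 526·(1 - 0.333) = 351.
From dH/dt = 0: 0.00317·351 - 0.395 = 0.0348P*, so P* = 0.718/0.0348 = 20.6.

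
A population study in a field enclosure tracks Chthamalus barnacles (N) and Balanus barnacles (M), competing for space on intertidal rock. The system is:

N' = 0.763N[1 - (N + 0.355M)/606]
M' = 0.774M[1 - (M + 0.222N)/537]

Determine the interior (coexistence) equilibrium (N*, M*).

Setting both brackets to zero gives the nullclines N + 0.355M = 606 and 0.222N + M = 537.
Substituting M = 537 - 0.222N into the first: N(1 - 0.355·0.222) = 606 - 0.355·537.
So N* = 415/0.921 = 451, and then M* = 537 - 0.222·451 = 437.

N* ≈ 451, M* ≈ 437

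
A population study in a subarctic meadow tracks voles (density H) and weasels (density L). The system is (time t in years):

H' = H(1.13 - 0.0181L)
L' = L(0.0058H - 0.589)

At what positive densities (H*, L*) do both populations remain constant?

Set dL/dt = 0 with L > 0: 0.0058H - 0.589 = 0, so H* = 0.589/0.0058 = 102.
Set dH/dt = 0 with H > 0: 1.13 - 0.0181L = 0, so L* = 1.13/0.0181 = 62.4.

H* ≈ 102, L* ≈ 62.4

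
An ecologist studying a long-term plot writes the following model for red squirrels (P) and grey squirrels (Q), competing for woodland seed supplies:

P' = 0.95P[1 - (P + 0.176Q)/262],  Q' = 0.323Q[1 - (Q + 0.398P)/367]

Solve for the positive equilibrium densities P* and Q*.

Setting both brackets to zero gives the nullclines P + 0.176Q = 262 and 0.398P + Q = 367.
Substituting Q = 367 - 0.398P into the first: P(1 - 0.176·0.398) = 262 - 0.176·367.
So P* = 197/0.93 = 212, and then Q* = 367 - 0.398·212 = 283.

P* ≈ 212, Q* ≈ 283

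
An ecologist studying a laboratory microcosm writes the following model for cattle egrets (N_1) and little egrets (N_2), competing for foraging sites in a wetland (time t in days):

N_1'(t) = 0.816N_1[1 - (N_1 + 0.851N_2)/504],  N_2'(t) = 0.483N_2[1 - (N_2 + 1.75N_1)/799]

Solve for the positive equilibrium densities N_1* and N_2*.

N_1* ≈ 360, N_2* ≈ 170

Setting both brackets to zero gives the nullclines N_1 + 0.851N_2 = 504 and 1.75N_1 + N_2 = 799.
Substituting N_2 = 799 - 1.75N_1 into the first: N_1(1 - 0.851·1.75) = 504 - 0.851·799.
So N_1* = -176/-0.489 = 360, and then N_2* = 799 - 1.75·360 = 170.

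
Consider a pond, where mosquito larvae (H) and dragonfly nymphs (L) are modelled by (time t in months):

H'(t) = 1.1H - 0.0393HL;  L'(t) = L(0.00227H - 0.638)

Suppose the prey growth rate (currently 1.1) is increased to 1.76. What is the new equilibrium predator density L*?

L* ≈ 44.8

At the interior fixed point, setting dH/dt = 0 with H > 0 fixes L* = (prey growth rate)/(HL coefficient) — independent of the other coefficients.
With the change, L* = 1.76/0.0393 = 44.8; it rises from 28.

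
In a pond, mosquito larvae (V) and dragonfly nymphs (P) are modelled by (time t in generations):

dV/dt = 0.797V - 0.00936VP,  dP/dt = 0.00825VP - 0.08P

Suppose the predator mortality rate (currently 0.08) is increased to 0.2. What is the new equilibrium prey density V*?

V* ≈ 24.2

At the interior fixed point, setting dP/dt = 0 with P > 0 fixes V* = (predator death rate)/(VP coefficient) — independent of the other coefficients.
With the change, V* = 0.2/0.00825 = 24.2; it rises from 9.7.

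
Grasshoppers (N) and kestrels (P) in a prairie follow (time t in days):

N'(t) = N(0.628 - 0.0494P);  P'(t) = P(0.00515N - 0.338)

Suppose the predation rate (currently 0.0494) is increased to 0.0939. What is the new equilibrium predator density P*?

P* ≈ 6.69

At the interior fixed point, setting dN/dt = 0 with N > 0 fixes P* = (prey growth rate)/(NP coefficient) — independent of the other coefficients.
With the change, P* = 0.628/0.0939 = 6.69; it falls from 12.7.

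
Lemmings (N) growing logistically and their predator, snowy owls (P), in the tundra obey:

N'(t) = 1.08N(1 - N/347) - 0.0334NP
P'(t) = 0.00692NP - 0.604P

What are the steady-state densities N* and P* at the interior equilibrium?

From dP/dt = 0 with P > 0: 0.00692N* = 0.604, so N* = 87.3.
Substitute into dN/dt = 0: 1.08(1 - 87.3/347) = 0.0334P*.
The bracket is 0.748, giving P* = 0.808/0.0334 = 24.2.

N* ≈ 87.3, P* ≈ 24.2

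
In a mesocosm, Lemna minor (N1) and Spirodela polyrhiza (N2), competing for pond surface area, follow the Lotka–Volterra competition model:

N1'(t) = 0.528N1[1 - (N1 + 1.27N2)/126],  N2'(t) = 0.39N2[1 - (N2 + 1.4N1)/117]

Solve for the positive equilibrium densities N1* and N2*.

Setting both brackets to zero gives the nullclines N1 + 1.27N2 = 126 and 1.4N1 + N2 = 117.
Substituting N2 = 117 - 1.4N1 into the first: N1(1 - 1.27·1.4) = 126 - 1.27·117.
So N1* = -22.6/-0.778 = 29, and then N2* = 117 - 1.4·29 = 76.3.

N1* ≈ 29, N2* ≈ 76.3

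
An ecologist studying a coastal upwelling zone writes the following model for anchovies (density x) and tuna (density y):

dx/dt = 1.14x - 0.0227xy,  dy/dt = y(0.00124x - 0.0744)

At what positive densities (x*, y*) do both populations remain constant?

x* ≈ 60, y* ≈ 50.2

Set dy/dt = 0 with y > 0: 0.00124x - 0.0744 = 0, so x* = 0.0744/0.00124 = 60.
Set dx/dt = 0 with x > 0: 1.14 - 0.0227y = 0, so y* = 1.14/0.0227 = 50.2.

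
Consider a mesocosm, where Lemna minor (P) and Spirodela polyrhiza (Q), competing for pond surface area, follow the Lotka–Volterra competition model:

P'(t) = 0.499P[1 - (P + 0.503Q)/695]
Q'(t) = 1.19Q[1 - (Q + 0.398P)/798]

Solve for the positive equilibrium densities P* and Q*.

P* ≈ 367, Q* ≈ 652

Setting both brackets to zero gives the nullclines P + 0.503Q = 695 and 0.398P + Q = 798.
Substituting Q = 798 - 0.398P into the first: P(1 - 0.503·0.398) = 695 - 0.503·798.
So P* = 294/0.8 = 367, and then Q* = 798 - 0.398·367 = 652.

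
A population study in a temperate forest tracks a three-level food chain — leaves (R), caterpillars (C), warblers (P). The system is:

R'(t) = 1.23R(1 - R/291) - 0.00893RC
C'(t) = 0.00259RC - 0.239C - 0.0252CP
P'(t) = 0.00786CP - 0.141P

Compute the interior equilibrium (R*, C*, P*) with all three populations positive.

R* ≈ 253, C* ≈ 17.9, P* ≈ 16.5

From dP/dt = 0: 0.00786C* = 0.141, so C* = 17.9.
From dR/dt = 0: 1.23(1 - R*/291) = 0.00893·17.9, giving R* = 291·(1 - 0.13) = 253.
From dC/dt = 0: 0.00259·253 - 0.239 = 0.0252P*, so P* = 0.417/0.0252 = 16.5.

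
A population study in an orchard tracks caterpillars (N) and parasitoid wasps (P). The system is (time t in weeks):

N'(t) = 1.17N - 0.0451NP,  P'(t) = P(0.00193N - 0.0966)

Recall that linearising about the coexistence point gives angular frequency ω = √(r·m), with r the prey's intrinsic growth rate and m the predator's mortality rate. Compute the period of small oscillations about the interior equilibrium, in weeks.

Here r = 1.17 and m = 0.0966, so r·m = 0.113.
ω = √0.113 = 0.336 per week, hence T = 2π/ω ≈ 18.7 weeks.

T ≈ 18.7 weeks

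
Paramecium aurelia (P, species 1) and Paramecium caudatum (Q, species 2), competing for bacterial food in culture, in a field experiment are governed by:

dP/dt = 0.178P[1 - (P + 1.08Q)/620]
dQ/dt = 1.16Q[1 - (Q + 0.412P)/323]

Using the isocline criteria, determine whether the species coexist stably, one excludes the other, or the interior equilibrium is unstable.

stable coexistence

Compare the nullcline intercepts: K1/α12 = 620/1.08 = 574 > K2 = 323; K2/α21 = 323/0.412 = 784 > K1 = 620.
Since both inequalities hold, each species can invade when rare, so the interior equilibrium is stable.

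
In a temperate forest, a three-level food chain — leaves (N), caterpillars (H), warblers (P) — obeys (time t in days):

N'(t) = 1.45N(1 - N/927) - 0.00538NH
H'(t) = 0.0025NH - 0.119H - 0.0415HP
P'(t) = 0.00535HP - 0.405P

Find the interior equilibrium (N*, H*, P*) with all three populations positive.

From dP/dt = 0: 0.00535H* = 0.405, so H* = 75.7.
From dN/dt = 0: 1.45(1 - N*/927) = 0.00538·75.7, giving N* = 927·(1 - 0.281) = 667.
From dH/dt = 0: 0.0025·667 - 0.119 = 0.0415P*, so P* = 1.55/0.0415 = 37.3.

N* ≈ 667, H* ≈ 75.7, P* ≈ 37.3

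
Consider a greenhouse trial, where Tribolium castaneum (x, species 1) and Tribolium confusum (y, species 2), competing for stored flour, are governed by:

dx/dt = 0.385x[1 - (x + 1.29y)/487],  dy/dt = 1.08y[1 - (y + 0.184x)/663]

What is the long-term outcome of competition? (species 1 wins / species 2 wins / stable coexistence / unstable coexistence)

Compare the nullcline intercepts: K1/α12 = 487/1.29 = 378 < K2 = 663; K2/α21 = 663/0.184 = 3600 > K1 = 487.
Since the inequalities point opposite ways, species 2 can invade but species 1 cannot.

species 2 excludes species 1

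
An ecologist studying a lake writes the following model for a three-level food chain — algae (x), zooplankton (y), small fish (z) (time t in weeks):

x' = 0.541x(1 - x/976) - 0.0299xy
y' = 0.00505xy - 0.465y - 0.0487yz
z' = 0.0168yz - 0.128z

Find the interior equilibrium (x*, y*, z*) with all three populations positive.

From dz/dt = 0: 0.0168y* = 0.128, so y* = 7.62.
From dx/dt = 0: 0.541(1 - x*/976) = 0.0299·7.62, giving x* = 976·(1 - 0.421) = 565.
From dy/dt = 0: 0.00505·565 - 0.465 = 0.0487z*, so z* = 2.39/0.0487 = 49.

x* ≈ 565, y* ≈ 7.62, z* ≈ 49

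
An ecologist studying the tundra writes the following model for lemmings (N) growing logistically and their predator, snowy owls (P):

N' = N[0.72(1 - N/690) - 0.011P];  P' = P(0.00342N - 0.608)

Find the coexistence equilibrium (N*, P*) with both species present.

N* ≈ 178, P* ≈ 48.6

From dP/dt = 0 with P > 0: 0.00342N* = 0.608, so N* = 178.
Substitute into dN/dt = 0: 0.72(1 - 178/690) = 0.011P*.
The bracket is 0.742, giving P* = 0.534/0.011 = 48.6.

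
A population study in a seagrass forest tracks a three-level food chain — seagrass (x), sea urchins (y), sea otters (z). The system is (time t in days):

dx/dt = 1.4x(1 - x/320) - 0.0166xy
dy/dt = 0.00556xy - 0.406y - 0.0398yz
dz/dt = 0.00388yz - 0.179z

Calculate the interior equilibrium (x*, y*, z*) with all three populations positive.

x* ≈ 145, y* ≈ 46.1, z* ≈ 10

From dz/dt = 0: 0.00388y* = 0.179, so y* = 46.1.
From dx/dt = 0: 1.4(1 - x*/320) = 0.0166·46.1, giving x* = 320·(1 - 0.547) = 145.
From dy/dt = 0: 0.00556·145 - 0.406 = 0.0398z*, so z* = 0.4/0.0398 = 10.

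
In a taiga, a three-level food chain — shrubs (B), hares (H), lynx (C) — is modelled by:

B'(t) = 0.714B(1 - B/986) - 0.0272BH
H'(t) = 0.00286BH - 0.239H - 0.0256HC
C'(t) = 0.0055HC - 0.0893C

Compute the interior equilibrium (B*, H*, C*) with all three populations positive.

B* ≈ 376, H* ≈ 16.2, C* ≈ 32.7

From dC/dt = 0: 0.0055H* = 0.0893, so H* = 16.2.
From dB/dt = 0: 0.714(1 - B*/986) = 0.0272·16.2, giving B* = 986·(1 - 0.619) = 376.
From dH/dt = 0: 0.00286·376 - 0.239 = 0.0256C*, so C* = 0.837/0.0256 = 32.7.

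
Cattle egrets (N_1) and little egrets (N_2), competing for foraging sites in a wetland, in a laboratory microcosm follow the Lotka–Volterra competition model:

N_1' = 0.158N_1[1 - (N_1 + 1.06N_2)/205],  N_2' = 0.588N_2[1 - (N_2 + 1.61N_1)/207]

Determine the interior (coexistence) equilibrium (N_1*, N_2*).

N_1* ≈ 20.4, N_2* ≈ 174

Setting both brackets to zero gives the nullclines N_1 + 1.06N_2 = 205 and 1.61N_1 + N_2 = 207.
Substituting N_2 = 207 - 1.61N_1 into the first: N_1(1 - 1.06·1.61) = 205 - 1.06·207.
So N_1* = -14.4/-0.707 = 20.4, and then N_2* = 207 - 1.61·20.4 = 174.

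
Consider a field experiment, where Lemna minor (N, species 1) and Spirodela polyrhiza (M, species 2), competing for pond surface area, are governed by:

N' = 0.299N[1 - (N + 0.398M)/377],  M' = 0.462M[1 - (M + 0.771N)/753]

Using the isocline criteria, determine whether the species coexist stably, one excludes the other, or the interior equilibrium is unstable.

Compare the nullcline intercepts: K1/α12 = 377/0.398 = 947 > K2 = 753; K2/α21 = 753/0.771 = 977 > K1 = 377.
Since both inequalities hold, each species can invade when rare, so the interior equilibrium is stable.

stable coexistence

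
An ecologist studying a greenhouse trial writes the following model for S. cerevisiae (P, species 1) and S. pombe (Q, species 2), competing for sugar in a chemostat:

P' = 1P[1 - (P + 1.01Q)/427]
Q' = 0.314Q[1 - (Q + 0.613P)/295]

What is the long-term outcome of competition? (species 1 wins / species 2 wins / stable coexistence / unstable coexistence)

Compare the nullcline intercepts: K1/α12 = 427/1.01 = 423 > K2 = 295; K2/α21 = 295/0.613 = 481 > K1 = 427.
Since both inequalities hold, each species can invade when rare, so the interior equilibrium is stable.

stable coexistence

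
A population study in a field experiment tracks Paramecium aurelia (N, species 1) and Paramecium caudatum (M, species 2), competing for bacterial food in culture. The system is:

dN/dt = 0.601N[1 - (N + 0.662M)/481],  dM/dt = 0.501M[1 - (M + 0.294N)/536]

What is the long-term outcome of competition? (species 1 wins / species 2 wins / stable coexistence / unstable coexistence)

stable coexistence

Compare the nullcline intercepts: K1/α12 = 481/0.662 = 727 > K2 = 536; K2/α21 = 536/0.294 = 1820 > K1 = 481.
Since both inequalities hold, each species can invade when rare, so the interior equilibrium is stable.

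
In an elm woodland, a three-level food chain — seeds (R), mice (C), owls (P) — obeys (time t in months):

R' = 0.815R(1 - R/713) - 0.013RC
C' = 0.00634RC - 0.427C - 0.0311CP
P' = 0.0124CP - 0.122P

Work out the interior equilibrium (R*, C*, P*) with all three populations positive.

R* ≈ 601, C* ≈ 9.84, P* ≈ 109

From dP/dt = 0: 0.0124C* = 0.122, so C* = 9.84.
From dR/dt = 0: 0.815(1 - R*/713) = 0.013·9.84, giving R* = 713·(1 - 0.157) = 601.
From dC/dt = 0: 0.00634·601 - 0.427 = 0.0311P*, so P* = 3.38/0.0311 = 109.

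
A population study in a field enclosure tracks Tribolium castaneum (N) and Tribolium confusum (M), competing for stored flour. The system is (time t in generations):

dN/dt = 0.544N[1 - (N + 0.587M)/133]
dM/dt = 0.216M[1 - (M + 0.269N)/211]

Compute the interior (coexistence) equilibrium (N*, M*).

Setting both brackets to zero gives the nullclines N + 0.587M = 133 and 0.269N + M = 211.
Substituting M = 211 - 0.269N into the first: N(1 - 0.587·0.269) = 133 - 0.587·211.
So N* = 9.14/0.842 = 10.9, and then M* = 211 - 0.269·10.9 = 208.

N* ≈ 10.9, M* ≈ 208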